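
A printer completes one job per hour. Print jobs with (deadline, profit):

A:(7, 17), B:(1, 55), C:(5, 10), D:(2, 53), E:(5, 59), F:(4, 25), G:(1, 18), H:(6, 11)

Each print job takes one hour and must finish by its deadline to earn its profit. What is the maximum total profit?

230

Sort by profit descending; place each in the latest free slot ≤ its deadline.
By profit: E(d5,59), B(d1,55), D(d2,53), F(d4,25), G(d1,18), A(d7,17), H(d6,11), C(d5,10)
E→slot 5; B→slot 1; D→slot 2; F→slot 4; G skipped; A→slot 7; H→slot 6; C→slot 3.
Profit = 55 + 53 + 10 + 25 + 59 + 11 + 17 = 230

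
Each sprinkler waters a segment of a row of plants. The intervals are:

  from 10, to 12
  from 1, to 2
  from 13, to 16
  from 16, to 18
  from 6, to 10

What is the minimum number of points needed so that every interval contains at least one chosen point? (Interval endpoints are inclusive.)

Process intervals by earliest right end; each time one isn't hit yet, stab at its right endpoint.
Sorted: [1,2] [6,10] [10,12] [13,16] [16,18]
{[1,2]} hit by 2; {[6,10],[10,12]} hit by 10; {[13,16],[16,18]} hit by 16.
Points: 2, 10, 16 (3 total).

3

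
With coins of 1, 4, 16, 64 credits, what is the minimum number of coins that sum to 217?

217 − 3×64→25 − 1×16→9 − 2×4→1 − 1×1→0
Total coins = 3 + 1 + 2 + 1 = 7

7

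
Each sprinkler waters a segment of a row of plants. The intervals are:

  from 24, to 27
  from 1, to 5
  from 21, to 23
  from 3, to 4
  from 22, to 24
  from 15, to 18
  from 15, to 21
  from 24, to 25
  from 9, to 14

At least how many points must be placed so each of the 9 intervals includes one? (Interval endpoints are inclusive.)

5

Sorted: [3,4] [1,5] [9,14] [15,18] [15,21] [21,23] [22,24] [24,25] [24,27]
{[3,4],[1,5]} hit by 4; {[9,14]} hit by 14; {[15,18],[15,21]} hit by 18; {[21,23],[22,24]} hit by 23; {[24,25],[24,27]} hit by 25.
Points: 4, 14, 18, 23, 25 (5 total).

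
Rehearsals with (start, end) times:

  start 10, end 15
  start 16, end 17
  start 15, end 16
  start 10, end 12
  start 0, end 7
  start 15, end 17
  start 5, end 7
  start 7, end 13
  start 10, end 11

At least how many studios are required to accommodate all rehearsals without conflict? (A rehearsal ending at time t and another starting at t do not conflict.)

4

Count concurrent intervals with a sweep; the peak is the room count.
Events (time:±→running): 0:+→1 5:+→2 7:-→1 7:-→0 7:+→1 10:+→2 10:+→3 10:+→4 … peak 4.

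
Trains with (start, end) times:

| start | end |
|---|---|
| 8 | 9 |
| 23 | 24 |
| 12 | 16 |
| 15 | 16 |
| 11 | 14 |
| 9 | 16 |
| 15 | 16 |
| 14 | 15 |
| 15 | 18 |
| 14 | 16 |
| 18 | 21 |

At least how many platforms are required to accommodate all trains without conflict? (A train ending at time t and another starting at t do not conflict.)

The answer is the maximum number of intervals overlapping at any instant.
starts: [8, 9, 11, 12, 14, 14, 15, 15, 15, 18, 23]
ends:   [9, 14, 15, 16, 16, 16, 16, 16, 18, 21, 24]
s8→1 e9→0 s9→1 s11→2 s12→3 e14→2 s14→3 s14→4 e15→3 s15→4 s15→5 s15→6  — peak 6.

6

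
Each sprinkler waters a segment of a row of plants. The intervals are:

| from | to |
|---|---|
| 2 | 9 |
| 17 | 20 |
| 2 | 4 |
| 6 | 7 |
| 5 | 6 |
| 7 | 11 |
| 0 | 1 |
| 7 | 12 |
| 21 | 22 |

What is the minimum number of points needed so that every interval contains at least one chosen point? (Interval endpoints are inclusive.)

Sort by right endpoint; whenever an interval is uncovered, place a point at its right end.
Sorted: [0,1] [2,4] [5,6] [6,7] [2,9] [7,11] [7,12] [17,20] [21,22]
{[0,1]} hit by 1; {[2,4]} hit by 4; {[5,6],[6,7],[2,9]} hit by 6; {[7,11],[7,12]} hit by 11; {[17,20]} hit by 20; {[21,22]} hit by 22.
Points: 1, 4, 6, 11, 20, 22 (6 total).

6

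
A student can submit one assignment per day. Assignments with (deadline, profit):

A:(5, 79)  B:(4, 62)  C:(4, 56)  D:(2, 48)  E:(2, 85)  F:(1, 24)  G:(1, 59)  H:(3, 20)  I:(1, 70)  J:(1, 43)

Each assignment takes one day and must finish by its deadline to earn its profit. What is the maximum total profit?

Take jobs in profit order; each goes to the latest open slot no later than its deadline.
Profit order: E=85 A=79 I=70 B=62 G=59 C=56 D=48 J=43 F=24 H=20
Assign: E→slot 2, A→slot 5, I→slot 1, B→slot 4, G skipped, C→slot 3, D skipped, J skipped, F skipped, H skipped.
Slots: [1:I] [2:E] [3:C] [4:B] [5:A]
Profit = 70 + 85 + 56 + 62 + 79 = 352

352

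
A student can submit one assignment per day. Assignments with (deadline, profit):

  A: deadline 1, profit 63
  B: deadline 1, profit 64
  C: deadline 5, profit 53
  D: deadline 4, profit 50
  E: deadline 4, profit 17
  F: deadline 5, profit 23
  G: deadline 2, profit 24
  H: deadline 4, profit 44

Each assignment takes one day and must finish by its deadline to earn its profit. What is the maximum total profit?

235

Sort by profit descending; place each in the latest free slot ≤ its deadline.
By profit: B(d1,64), A(d1,63), C(d5,53), D(d4,50), H(d4,44), G(d2,24), F(d5,23), E(d4,17)
B→slot 1; A skipped; C→slot 5; D→slot 4; H→slot 3; G→slot 2; F skipped; E skipped.
Profit = 64 + 24 + 44 + 50 + 53 = 235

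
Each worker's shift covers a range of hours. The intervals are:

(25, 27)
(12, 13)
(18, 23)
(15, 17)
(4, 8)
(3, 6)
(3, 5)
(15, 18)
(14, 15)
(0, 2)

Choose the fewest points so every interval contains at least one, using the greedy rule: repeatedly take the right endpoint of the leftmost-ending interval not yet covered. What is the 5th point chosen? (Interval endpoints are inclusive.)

Sorted: [0,2] [3,5] [3,6] [4,8] [12,13] [14,15] [15,17] [15,18] [18,23] [25,27]
{[0,2]} hit by 2; {[3,5],[3,6],[4,8]} hit by 5; {[12,13]} hit by 13; {[14,15],[15,17],[15,18]} hit by 15; {[18,23]} hit by 23; {[25,27]} hit by 27.
Points: 2, 5, 13, 15, 23, 27 (6 total).

23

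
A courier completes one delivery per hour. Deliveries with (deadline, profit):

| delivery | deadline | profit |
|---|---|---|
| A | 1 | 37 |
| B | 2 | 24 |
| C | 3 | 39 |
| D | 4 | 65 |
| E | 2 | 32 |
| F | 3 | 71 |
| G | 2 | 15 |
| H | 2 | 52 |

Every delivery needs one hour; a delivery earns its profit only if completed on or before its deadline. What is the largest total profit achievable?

Sort by profit descending; place each in the latest free slot ≤ its deadline.
Profit order: F=71 D=65 H=52 C=39 A=37 E=32 B=24 G=15
Assign: F→slot 3, D→slot 4, H→slot 2, C→slot 1, A skipped, E skipped, B skipped, G skipped.
Slots: [1:C] [2:H] [3:F] [4:D]
Profit = 39 + 52 + 71 + 65 = 227

227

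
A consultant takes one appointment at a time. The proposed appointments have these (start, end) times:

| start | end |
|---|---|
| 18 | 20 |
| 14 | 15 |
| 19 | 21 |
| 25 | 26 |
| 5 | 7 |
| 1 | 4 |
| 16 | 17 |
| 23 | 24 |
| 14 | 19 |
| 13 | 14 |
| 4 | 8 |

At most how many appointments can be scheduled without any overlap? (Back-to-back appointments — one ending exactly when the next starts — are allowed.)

Sorted by end: (1,4)  (5,7)  (4,8)  (13,14)  (14,15)  (16,17)  (14,19)  (18,20)  (19,21)  (23,24)  (25,26)
take (1,4); take (5,7); take (13,14); take (14,15); take (16,17); take (18,20); take (23,24); take (25,26).
Selected 8 appointments.

8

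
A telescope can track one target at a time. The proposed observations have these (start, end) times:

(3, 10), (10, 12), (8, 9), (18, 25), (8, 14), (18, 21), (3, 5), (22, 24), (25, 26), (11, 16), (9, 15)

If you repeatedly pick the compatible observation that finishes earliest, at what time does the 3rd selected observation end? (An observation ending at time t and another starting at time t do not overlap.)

12

Order by finish time; keep every interval that doesn't clash with the previous kept one.
Sorted by end: (3,5)  (8,9)  (3,10)  (10,12)  (8,14)  (9,15)  (11,16)  (18,21)  (22,24)  (18,25)  (25,26)
take (3,5); take (8,9); skip (3,10); take (10,12); take (18,21); take (22,24); take (25,26).
Selected: (3,5) (8,9) (10,12) (18,21) (22,24) (25,26)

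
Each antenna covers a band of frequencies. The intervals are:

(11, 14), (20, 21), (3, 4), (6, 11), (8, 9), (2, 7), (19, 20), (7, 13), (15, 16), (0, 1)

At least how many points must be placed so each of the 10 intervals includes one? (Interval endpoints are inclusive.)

6

By right end: [0,1]  [3,4]  [2,7]  [8,9]  [6,11]  [7,13]  [11,14]  [15,16]  [19,20]  [20,21]
[0,1] uncovered → point at 1; [3,4] uncovered → point at 4; [8,9] uncovered → point at 9; [11,14] uncovered → point at 14; [15,16] uncovered → point at 16; [19,20] uncovered → point at 20.
Points: 1, 4, 9, 14, 16, 20 (6 total).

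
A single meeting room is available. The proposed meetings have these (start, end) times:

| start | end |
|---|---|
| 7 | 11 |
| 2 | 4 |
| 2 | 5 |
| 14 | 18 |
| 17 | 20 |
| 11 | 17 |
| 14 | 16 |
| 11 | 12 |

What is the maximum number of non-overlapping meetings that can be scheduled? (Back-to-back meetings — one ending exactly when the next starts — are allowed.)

Greedy by earliest finish: after sorting by end time, pick each interval compatible with the last pick.
By end time: (2,4), (2,5), (7,11), (11,12), (14,16), (11,17), (14,18), (17,20).
Pick (2,4); next start ≥ 4 → (7,11); next start ≥ 11 → (11,12); next start ≥ 12 → (14,16); next start ≥ 16 → (17,20).
Selected 5 meetings.

5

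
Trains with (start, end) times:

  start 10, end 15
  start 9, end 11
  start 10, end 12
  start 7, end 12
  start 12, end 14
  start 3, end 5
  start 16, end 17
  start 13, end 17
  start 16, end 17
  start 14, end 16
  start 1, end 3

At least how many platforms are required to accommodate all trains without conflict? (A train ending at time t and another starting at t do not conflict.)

4

Events (time:±→running): 1:+→1 3:-→0 3:+→1 5:-→0 7:+→1 9:+→2 10:+→3 10:+→4 … peak 4.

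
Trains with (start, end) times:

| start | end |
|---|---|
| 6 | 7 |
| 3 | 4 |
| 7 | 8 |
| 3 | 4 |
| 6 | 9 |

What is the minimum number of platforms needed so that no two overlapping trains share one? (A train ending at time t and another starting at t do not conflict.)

Count concurrent intervals with a sweep; the peak is the room count.
starts: [3, 3, 6, 6, 7]
ends:   [4, 4, 7, 8, 9]
s3→1 s3→2  — peak 2.

2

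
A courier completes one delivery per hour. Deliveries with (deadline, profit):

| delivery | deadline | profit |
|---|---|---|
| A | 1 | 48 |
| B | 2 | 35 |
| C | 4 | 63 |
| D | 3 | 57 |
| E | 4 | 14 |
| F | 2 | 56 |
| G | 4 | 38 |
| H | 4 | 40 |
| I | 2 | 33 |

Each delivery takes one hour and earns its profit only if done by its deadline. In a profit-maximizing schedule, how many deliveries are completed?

4

Take jobs in profit order; each goes to the latest open slot no later than its deadline.
Profit order: C=63 D=57 F=56 A=48 H=40 G=38 B=35 I=33 E=14
Assign: C→slot 4, D→slot 3, F→slot 2, A→slot 1, H skipped, G skipped, B skipped, I skipped, E skipped.
Slots: [1:A] [2:F] [3:D] [4:C]
4 of 9 scheduled.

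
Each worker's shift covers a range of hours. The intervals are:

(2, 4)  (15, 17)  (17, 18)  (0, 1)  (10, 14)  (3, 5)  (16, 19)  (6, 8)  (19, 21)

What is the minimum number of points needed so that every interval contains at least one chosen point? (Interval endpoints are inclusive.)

6

By right end: [0,1]  [2,4]  [3,5]  [6,8]  [10,14]  [15,17]  [17,18]  [16,19]  [19,21]
[0,1] uncovered → point at 1; [2,4] uncovered → point at 4; [6,8] uncovered → point at 8; [10,14] uncovered → point at 14; [15,17] uncovered → point at 17; [19,21] uncovered → point at 21.
Points: 1, 4, 8, 14, 17, 21 (6 total).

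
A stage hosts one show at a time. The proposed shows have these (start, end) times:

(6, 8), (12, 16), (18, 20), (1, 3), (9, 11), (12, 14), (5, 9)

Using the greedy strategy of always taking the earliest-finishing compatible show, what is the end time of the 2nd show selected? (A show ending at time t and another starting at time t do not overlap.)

Sorted by end: (1,3)  (6,8)  (5,9)  (9,11)  (12,14)  (12,16)  (18,20)
take (1,3); take (6,8); take (9,11); take (12,14); take (18,20).
Selected: (1,3) (6,8) (9,11) (12,14) (18,20)

8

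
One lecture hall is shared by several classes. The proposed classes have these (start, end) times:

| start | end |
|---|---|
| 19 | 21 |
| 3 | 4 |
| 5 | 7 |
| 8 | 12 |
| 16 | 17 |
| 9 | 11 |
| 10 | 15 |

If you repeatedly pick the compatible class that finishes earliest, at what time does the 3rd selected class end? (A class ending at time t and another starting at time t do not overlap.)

11

Sort by end time and greedily take each interval whose start is ≥ the last chosen end.
Sorted by end: (3,4)  (5,7)  (9,11)  (8,12)  (10,15)  (16,17)  (19,21)
take (3,4); take (5,7); take (9,11); take (16,17); take (19,21).
Selected: (3,4) (5,7) (9,11) (16,17) (19,21)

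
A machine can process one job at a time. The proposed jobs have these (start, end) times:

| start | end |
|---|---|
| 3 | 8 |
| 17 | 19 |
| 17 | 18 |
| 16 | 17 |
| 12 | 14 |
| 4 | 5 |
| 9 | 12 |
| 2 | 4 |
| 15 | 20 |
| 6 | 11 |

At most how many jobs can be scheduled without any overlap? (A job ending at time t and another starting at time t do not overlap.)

Sorted by end: (2,4)  (4,5)  (3,8)  (6,11)  (9,12)  (12,14)  (16,17)  (17,18)  (17,19)  (15,20)
take (2,4); take (4,5); skip (3,8); take (6,11); skip (9,12); take (12,14); take (16,17); take (17,18).
Selected 6 jobs.

6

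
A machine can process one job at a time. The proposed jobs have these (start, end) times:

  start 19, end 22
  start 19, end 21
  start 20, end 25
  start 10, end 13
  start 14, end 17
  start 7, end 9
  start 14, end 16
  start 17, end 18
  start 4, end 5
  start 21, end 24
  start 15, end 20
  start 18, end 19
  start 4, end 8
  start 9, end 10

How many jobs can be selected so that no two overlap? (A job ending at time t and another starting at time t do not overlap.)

Sort by end time and greedily take each interval whose start is ≥ the last chosen end.
Sorted by end: (4,5)  (4,8)  (7,9)  (9,10)  (10,13)  (14,16)  (14,17)  (17,18)  (18,19)  (15,20)  (19,21)  (19,22)  (21,24)  (20,25)
take (4,5); skip (4,8); take (7,9); take (9,10); take (10,13); take (14,16); skip (14,17); take (17,18); take (18,19); skip (15,20); take (19,21); skip (19,22); take (21,24).
Selected 9 jobs.

9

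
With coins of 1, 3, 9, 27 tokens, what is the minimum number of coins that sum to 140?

Use the largest denomination that fits, subtract, and repeat.
140 − 5×27→5 − 1×3→2 − 2×1→0
Total coins = 5 + 1 + 2 = 8

8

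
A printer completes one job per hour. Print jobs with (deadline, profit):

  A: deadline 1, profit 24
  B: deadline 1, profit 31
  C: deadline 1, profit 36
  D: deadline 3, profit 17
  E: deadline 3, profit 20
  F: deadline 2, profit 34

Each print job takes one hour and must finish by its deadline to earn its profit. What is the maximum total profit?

90

Take jobs in profit order; each goes to the latest open slot no later than its deadline.
Profit order: C=36 F=34 B=31 A=24 E=20 D=17
Assign: C→slot 1, F→slot 2, B skipped, A skipped, E→slot 3, D skipped.
Slots: [1:C] [2:F] [3:E]
Profit = 36 + 34 + 20 = 90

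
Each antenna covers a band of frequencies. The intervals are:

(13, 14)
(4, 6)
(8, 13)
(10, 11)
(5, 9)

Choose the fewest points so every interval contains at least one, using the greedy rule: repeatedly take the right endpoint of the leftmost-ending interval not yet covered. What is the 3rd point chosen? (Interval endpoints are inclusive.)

Process intervals by earliest right end; each time one isn't hit yet, stab at its right endpoint.
By right end: [4,6]  [5,9]  [10,11]  [8,13]  [13,14]
[4,6] uncovered → point at 6; [10,11] uncovered → point at 11; [13,14] uncovered → point at 14.
Points: 6, 11, 14 (3 total).

14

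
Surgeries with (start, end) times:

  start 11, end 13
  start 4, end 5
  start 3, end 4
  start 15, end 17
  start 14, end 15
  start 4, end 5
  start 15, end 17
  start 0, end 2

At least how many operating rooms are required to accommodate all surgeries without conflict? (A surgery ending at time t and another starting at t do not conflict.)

2

The answer is the maximum number of intervals overlapping at any instant.
Events (time:±→running): 0:+→1 2:-→0 3:+→1 4:-→0 4:+→1 4:+→2 … peak 2.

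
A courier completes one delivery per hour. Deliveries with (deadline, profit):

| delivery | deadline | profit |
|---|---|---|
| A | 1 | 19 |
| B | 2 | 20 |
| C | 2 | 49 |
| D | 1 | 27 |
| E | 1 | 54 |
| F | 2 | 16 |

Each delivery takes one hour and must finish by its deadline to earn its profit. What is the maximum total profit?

103

Sort by profit descending; place each in the latest free slot ≤ its deadline.
By profit: E(d1,54), C(d2,49), D(d1,27), B(d2,20), A(d1,19), F(d2,16)
E→slot 1; C→slot 2; D skipped; B skipped; A skipped; F skipped.
Profit = 54 + 49 = 103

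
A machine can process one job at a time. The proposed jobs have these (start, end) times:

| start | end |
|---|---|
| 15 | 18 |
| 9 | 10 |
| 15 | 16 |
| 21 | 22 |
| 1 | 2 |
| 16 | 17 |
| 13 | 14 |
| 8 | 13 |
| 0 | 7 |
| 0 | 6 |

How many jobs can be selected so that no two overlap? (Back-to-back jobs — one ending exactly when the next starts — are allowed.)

Sort by end time and greedily take each interval whose start is ≥ the last chosen end.
Sorted by end: (1,2)  (0,6)  (0,7)  (9,10)  (8,13)  (13,14)  (15,16)  (16,17)  (15,18)  (21,22)
take (1,2); take (9,10); skip (8,13); take (13,14); take (15,16); take (16,17); take (21,22).
Selected 6 jobs.

6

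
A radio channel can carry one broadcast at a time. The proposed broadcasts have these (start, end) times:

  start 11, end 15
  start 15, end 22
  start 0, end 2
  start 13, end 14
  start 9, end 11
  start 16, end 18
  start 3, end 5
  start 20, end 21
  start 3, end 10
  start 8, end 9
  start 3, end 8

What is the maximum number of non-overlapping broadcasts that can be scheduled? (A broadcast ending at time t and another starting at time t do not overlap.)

7

Sort by end time and greedily take each interval whose start is ≥ the last chosen end.
Sorted by end: (0,2)  (3,5)  (3,8)  (8,9)  (3,10)  (9,11)  (13,14)  (11,15)  (16,18)  (20,21)  (15,22)
take (0,2); take (3,5); take (8,9); take (9,11); take (13,14); take (16,18); take (20,21).
Selected 7 broadcasts.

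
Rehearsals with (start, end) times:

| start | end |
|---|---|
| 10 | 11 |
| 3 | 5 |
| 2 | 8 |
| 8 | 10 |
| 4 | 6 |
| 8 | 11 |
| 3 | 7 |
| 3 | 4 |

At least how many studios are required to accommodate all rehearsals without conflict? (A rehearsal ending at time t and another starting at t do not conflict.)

4

starts: [2, 3, 3, 3, 4, 8, 8, 10]
ends:   [4, 5, 6, 7, 8, 10, 11, 11]
s2→1 s3→2 s3→3 s3→4  — peak 4.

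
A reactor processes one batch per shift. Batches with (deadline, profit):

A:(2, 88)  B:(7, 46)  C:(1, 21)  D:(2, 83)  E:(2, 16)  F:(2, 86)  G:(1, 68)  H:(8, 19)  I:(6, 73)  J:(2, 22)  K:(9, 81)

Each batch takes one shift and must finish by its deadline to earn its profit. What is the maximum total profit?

393

Sort by profit descending; place each in the latest free slot ≤ its deadline.
By profit: A(d2,88), F(d2,86), D(d2,83), K(d9,81), I(d6,73), G(d1,68), B(d7,46), J(d2,22), C(d1,21), H(d8,19), E(d2,16)
A→slot 2; F→slot 1; D skipped; K→slot 9; I→slot 6; G skipped; B→slot 7; J skipped; C skipped; H→slot 8; E skipped.
Profit = 86 + 88 + 73 + 46 + 19 + 81 = 393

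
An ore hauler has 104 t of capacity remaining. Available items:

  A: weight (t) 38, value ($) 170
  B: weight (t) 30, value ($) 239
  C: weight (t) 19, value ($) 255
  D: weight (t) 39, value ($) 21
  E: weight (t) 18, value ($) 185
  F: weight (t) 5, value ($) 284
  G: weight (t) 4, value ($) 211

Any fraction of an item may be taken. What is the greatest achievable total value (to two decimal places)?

Greedy by value/weight ratio, highest first.
Order: F (284/5=56.80) > G (211/4=52.75) > C (255/19=13.42) > E (185/18=10.28) > B (239/30=7.97) > A (170/38=4.47) > D (21/39=0.54)
Fill: take F (5 @ 284) → take G (4 @ 211) → take C (19 @ 255) → take E (18 @ 185) → take B (30 @ 239) → take 28/38 of A → 125.26; 104/104 used.
Total value = 1299.26

1299.26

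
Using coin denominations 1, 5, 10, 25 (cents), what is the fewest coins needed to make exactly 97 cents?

Greedy: take as many of the largest coin as possible, then repeat with the remainder.
97 − 3×25→22 − 2×10→2 − 2×1→0
Total coins = 3 + 2 + 2 = 7

7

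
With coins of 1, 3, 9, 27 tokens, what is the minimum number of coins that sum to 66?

Greedy: take as many of the largest coin as possible, then repeat with the remainder.
66 = 2×27 + 1×9 + 1×3
Total coins = 2 + 1 + 1 = 4

4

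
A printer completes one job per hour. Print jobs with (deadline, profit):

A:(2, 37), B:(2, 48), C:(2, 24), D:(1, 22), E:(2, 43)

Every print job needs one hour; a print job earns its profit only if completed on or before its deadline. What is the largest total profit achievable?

91

Take jobs in profit order; each goes to the latest open slot no later than its deadline.
Profit order: B=48 E=43 A=37 C=24 D=22
Assign: B→slot 2, E→slot 1, A skipped, C skipped, D skipped.
Slots: [1:E] [2:B]
Profit = 43 + 48 = 91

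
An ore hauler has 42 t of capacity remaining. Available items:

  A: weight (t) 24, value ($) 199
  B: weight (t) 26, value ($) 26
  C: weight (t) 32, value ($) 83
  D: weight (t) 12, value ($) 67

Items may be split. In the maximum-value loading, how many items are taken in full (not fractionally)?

Order: A (199/24=8.29) > D (67/12=5.58) > C (83/32=2.59) > B (26/26=1.00)
Fill: take A (24 @ 199) → take D (12 @ 67) → take 6/32 of C → 15.56; 42/42 used.
2 item(s) taken whole; one partial (take 6/32 of C).

2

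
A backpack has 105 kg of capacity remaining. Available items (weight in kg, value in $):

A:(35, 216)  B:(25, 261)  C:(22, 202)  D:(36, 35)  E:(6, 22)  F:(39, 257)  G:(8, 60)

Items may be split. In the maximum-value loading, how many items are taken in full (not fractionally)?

4

Order: B (261/25=10.44) > C (202/22=9.18) > G (60/8=7.50) > F (257/39=6.59) > A (216/35=6.17) > E (22/6=3.67) > D (35/36=0.97)
Fill: take B (25 @ 261) → take C (22 @ 202) → take G (8 @ 60) → take F (39 @ 257) → take 11/35 of A → 67.89; 105/105 used.
4 item(s) taken whole; one partial (take 11/35 of A).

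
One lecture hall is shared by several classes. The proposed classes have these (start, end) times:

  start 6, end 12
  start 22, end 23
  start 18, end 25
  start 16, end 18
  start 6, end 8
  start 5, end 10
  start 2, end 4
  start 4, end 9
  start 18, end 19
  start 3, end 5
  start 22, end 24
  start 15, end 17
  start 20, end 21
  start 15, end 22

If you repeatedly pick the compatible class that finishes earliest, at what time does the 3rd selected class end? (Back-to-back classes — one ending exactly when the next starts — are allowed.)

By end time: (2,4), (3,5), (6,8), (4,9), (5,10), (6,12), (15,17), (16,18), (18,19), (20,21), (15,22), (22,23), (22,24), (18,25).
Pick (2,4); next start ≥ 4 → (6,8); next start ≥ 8 → (15,17); next start ≥ 17 → (18,19); next start ≥ 19 → (20,21); next start ≥ 21 → (22,23).
Selected: (2,4) (6,8) (15,17) (18,19) (20,21) (22,23)

17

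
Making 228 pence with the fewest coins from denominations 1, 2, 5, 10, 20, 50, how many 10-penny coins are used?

0

228 − 4×50→28 − 1×20→8 − 1×5→3 − 1×2→1 − 1×1→0
Count of 10: 0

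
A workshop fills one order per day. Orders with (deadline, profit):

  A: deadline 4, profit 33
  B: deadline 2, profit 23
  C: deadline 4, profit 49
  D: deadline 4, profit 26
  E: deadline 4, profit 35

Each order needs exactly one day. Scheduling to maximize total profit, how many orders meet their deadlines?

By profit: C(d4,49), E(d4,35), A(d4,33), D(d4,26), B(d2,23)
C→slot 4; E→slot 3; A→slot 2; D→slot 1; B skipped.
4 of 5 scheduled.

4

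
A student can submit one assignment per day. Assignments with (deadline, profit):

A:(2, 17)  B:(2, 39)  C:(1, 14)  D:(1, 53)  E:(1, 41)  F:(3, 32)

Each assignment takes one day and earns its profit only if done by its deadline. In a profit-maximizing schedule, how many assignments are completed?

3

Sort by profit descending; place each in the latest free slot ≤ its deadline.
Profit order: D=53 E=41 B=39 F=32 A=17 C=14
Assign: D→slot 1, E skipped, B→slot 2, F→slot 3, A skipped, C skipped.
Slots: [1:D] [2:B] [3:F]
3 of 6 scheduled.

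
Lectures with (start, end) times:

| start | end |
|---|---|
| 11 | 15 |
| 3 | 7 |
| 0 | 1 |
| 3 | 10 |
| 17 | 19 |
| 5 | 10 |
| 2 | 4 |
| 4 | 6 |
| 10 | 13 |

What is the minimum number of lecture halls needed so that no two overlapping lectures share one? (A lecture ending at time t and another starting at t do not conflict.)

The answer is the maximum number of intervals overlapping at any instant.
starts: [0, 2, 3, 3, 4, 5, 10, 11, 17]
ends:   [1, 4, 6, 7, 10, 10, 13, 15, 19]
s0→1 e1→0 s2→1 s3→2 s3→3 e4→2 s4→3 s5→4  — peak 4.

4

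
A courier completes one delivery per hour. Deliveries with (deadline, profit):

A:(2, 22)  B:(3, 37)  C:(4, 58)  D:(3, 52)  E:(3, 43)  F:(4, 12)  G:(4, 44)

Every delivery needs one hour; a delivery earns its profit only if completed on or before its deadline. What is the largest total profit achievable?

Take jobs in profit order; each goes to the latest open slot no later than its deadline.
Profit order: C=58 D=52 G=44 E=43 B=37 A=22 F=12
Assign: C→slot 4, D→slot 3, G→slot 2, E→slot 1, B skipped, A skipped, F skipped.
Slots: [1:E] [2:G] [3:D] [4:C]
Profit = 43 + 44 + 52 + 58 = 197

197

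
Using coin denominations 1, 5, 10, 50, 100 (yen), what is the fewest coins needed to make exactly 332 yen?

Use the largest denomination that fits, subtract, and repeat.
332 = 3×100 + 3×10 + 2×1
Total coins = 3 + 3 + 2 = 8

8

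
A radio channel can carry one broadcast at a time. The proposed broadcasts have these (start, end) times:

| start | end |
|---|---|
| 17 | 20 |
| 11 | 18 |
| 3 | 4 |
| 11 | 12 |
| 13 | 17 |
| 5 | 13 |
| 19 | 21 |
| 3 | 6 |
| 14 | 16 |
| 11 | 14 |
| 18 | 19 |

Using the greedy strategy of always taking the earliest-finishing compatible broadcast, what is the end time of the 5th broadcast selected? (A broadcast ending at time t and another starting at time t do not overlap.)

21

Sorted by end: (3,4)  (3,6)  (11,12)  (5,13)  (11,14)  (14,16)  (13,17)  (11,18)  (18,19)  (17,20)  (19,21)
take (3,4); skip (3,6); take (11,12); skip (11,14); take (14,16); take (18,19); skip (17,20); take (19,21).
Selected: (3,4) (11,12) (14,16) (18,19) (19,21)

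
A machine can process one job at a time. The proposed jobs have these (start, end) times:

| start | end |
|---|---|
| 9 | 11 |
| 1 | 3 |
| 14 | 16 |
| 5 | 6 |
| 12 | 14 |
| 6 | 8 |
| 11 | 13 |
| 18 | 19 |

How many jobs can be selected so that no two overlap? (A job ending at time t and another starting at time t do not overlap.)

7

Sorted by end: (1,3)  (5,6)  (6,8)  (9,11)  (11,13)  (12,14)  (14,16)  (18,19)
take (1,3); take (5,6); take (6,8); take (9,11); take (11,13); skip (12,14); take (14,16); take (18,19).
Selected 7 jobs.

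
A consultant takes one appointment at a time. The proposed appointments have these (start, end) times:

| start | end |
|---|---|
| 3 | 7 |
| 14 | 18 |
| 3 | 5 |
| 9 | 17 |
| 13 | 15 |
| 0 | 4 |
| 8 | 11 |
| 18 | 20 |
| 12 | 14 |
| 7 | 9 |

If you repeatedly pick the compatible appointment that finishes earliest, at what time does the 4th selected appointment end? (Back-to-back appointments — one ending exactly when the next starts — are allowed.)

18

By end time: (0,4), (3,5), (3,7), (7,9), (8,11), (12,14), (13,15), (9,17), (14,18), (18,20).
Pick (0,4); next start ≥ 4 → (7,9); next start ≥ 9 → (12,14); next start ≥ 14 → (14,18); next start ≥ 18 → (18,20).
Selected: (0,4) (7,9) (12,14) (14,18) (18,20)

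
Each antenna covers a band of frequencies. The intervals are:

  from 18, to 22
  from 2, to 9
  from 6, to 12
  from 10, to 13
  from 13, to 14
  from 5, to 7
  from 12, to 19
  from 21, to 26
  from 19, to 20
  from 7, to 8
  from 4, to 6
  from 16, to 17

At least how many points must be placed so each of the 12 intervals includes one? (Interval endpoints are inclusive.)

6

By right end: [4,6]  [5,7]  [7,8]  [2,9]  [6,12]  [10,13]  [13,14]  [16,17]  [12,19]  [19,20]  [18,22]  [21,26]
[4,6] uncovered → point at 6; [7,8] uncovered → point at 8; [10,13] uncovered → point at 13; [16,17] uncovered → point at 17; [19,20] uncovered → point at 20; [21,26] uncovered → point at 26.
Points: 6, 8, 13, 17, 20, 26 (6 total).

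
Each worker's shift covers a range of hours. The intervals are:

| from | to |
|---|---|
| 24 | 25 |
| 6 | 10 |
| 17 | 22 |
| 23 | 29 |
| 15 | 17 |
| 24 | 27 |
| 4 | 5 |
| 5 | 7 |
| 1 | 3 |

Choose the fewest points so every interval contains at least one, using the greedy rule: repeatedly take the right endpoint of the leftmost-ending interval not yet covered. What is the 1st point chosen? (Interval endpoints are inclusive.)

By right end: [1,3]  [4,5]  [5,7]  [6,10]  [15,17]  [17,22]  [24,25]  [24,27]  [23,29]
[1,3] uncovered → point at 3; [4,5] uncovered → point at 5; [6,10] uncovered → point at 10; [15,17] uncovered → point at 17; [24,25] uncovered → point at 25.
Points: 3, 5, 10, 17, 25 (5 total).

3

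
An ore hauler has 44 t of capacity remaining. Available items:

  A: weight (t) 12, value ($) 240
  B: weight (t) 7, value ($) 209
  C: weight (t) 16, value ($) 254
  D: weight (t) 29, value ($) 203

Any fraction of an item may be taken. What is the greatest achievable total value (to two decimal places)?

Greedy by value/weight ratio, highest first.
Order: B (209/7=29.86) > A (240/12=20.00) > C (254/16=15.88) > D (203/29=7.00)
Fill: take B (7 @ 209) → take A (12 @ 240) → take C (16 @ 254) → take 9/29 of D → 63.00; 44/44 used.
Total value = 766.00

766.00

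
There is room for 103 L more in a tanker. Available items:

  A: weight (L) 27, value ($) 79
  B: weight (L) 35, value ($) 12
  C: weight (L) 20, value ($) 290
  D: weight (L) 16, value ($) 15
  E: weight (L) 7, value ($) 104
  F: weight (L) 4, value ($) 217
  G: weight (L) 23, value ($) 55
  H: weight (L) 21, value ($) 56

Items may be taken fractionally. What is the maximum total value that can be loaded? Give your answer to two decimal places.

801.94

Sort by value per unit weight and fill in that order.
Ratios (sorted): F 54.25, E 14.86, C 14.50, A 2.93, H 2.67, G 2.39, D 0.94, B 0.34
take F (4 @ 217); take E (7 @ 104); take C (20 @ 290); take A (27 @ 79); take H (21 @ 56); take G (23 @ 55); take 1/16 of D → 0.94. Capacity used 103/103.
Total value = 801.94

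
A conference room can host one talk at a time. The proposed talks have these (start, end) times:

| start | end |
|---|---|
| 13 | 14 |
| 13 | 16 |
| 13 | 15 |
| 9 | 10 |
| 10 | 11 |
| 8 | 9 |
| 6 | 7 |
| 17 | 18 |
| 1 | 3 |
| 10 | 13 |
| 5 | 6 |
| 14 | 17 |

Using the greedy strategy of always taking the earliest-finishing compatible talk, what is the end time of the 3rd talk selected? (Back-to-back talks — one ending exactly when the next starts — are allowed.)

By end time: (1,3), (5,6), (6,7), (8,9), (9,10), (10,11), (10,13), (13,14), (13,15), (13,16), (14,17), (17,18).
Pick (1,3); next start ≥ 3 → (5,6); next start ≥ 6 → (6,7); next start ≥ 7 → (8,9); next start ≥ 9 → (9,10); next start ≥ 10 → (10,11); next start ≥ 11 → (13,14); next start ≥ 14 → (14,17); next start ≥ 17 → (17,18).
Selected: (1,3) (5,6) (6,7) (8,9) (9,10) (10,11) (13,14) (14,17) (17,18)

7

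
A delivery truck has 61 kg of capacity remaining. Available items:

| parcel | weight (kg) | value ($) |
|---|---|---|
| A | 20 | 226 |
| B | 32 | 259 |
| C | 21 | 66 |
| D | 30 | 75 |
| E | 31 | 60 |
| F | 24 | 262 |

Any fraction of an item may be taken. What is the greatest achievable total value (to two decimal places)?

Ratios (sorted): A 11.30, F 10.92, B 8.09, C 3.14, D 2.50, E 1.94
take A (20 @ 226); take F (24 @ 262); take 17/32 of B → 137.59. Capacity used 61/61.
Total value = 625.59

625.59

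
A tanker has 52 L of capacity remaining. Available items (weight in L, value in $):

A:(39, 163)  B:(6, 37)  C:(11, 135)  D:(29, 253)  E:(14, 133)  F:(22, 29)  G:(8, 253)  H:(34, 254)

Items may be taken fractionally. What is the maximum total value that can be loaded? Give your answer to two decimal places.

686.76

Sort by value per unit weight and fill in that order.
Ratios (sorted): G 31.62, C 12.27, E 9.50, D 8.72, H 7.47, B 6.17, A 4.18, F 1.32
take G (8 @ 253); take C (11 @ 135); take E (14 @ 133); take 19/29 of D → 165.76. Capacity used 52/52.
Total value = 686.76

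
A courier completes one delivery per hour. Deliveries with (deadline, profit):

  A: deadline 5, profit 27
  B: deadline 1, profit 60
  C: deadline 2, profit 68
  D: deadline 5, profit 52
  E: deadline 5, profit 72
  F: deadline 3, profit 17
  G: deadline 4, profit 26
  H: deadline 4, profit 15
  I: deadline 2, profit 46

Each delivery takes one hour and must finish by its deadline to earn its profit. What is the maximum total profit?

279

Sort by profit descending; place each in the latest free slot ≤ its deadline.
Profit order: E=72 C=68 B=60 D=52 I=46 A=27 G=26 F=17 H=15
Assign: E→slot 5, C→slot 2, B→slot 1, D→slot 4, I skipped, A→slot 3, G skipped, F skipped, H skipped.
Slots: [1:B] [2:C] [3:A] [4:D] [5:E]
Profit = 60 + 68 + 27 + 52 + 72 = 279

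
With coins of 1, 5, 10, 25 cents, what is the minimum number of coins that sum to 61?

61 = 2×25 + 1×10 + 1×1
Total coins = 2 + 1 + 1 = 4

4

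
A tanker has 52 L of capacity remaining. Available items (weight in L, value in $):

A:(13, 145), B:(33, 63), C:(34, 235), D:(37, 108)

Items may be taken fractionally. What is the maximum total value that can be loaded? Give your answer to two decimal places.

Ratios (sorted): A 11.15, C 6.91, D 2.92, B 1.91
take A (13 @ 145); take C (34 @ 235); take 5/37 of D → 14.59. Capacity used 52/52.
Total value = 394.59

394.59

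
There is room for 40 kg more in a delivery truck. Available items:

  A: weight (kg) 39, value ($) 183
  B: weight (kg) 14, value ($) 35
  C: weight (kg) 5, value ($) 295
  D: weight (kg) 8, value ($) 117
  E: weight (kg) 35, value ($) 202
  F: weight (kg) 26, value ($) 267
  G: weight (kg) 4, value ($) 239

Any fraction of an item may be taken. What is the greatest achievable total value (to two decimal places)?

Order: G (239/4=59.75) > C (295/5=59.00) > D (117/8=14.62) > F (267/26=10.27) > E (202/35=5.77) > A (183/39=4.69) > B (35/14=2.50)
Fill: take G (4 @ 239) → take C (5 @ 295) → take D (8 @ 117) → take 23/26 of F → 236.19; 40/40 used.
Total value = 887.19

887.19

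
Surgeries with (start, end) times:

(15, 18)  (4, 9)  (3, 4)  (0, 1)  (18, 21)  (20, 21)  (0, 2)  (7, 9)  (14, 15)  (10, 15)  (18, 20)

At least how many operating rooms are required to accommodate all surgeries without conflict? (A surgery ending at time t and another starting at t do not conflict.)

2

Events (time:±→running): 0:+→1 0:+→2 … peak 2.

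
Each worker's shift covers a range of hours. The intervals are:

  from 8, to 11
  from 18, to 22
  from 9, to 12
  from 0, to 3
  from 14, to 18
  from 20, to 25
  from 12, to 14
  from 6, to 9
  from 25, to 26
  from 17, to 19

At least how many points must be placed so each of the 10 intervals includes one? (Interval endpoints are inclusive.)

5

Sort by right endpoint; whenever an interval is uncovered, place a point at its right end.
By right end: [0,3]  [6,9]  [8,11]  [9,12]  [12,14]  [14,18]  [17,19]  [18,22]  [20,25]  [25,26]
[0,3] uncovered → point at 3; [6,9] uncovered → point at 9; [12,14] uncovered → point at 14; [17,19] uncovered → point at 19; [20,25] uncovered → point at 25.
Points: 3, 9, 14, 19, 25 (5 total).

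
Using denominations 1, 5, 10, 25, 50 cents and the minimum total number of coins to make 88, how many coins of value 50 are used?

Use the largest denomination that fits, subtract, and repeat.
88 − 1×50→38 − 1×25→13 − 1×10→3 − 3×1→0
Count of 50: 1

1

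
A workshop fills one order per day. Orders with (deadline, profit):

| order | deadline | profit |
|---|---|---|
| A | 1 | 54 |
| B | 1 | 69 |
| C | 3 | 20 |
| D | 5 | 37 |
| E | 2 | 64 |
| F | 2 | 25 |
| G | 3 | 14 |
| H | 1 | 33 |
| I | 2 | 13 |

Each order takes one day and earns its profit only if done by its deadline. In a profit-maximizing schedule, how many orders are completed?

By profit: B(d1,69), E(d2,64), A(d1,54), D(d5,37), H(d1,33), F(d2,25), C(d3,20), G(d3,14), I(d2,13)
B→slot 1; E→slot 2; A skipped; D→slot 5; H skipped; F skipped; C→slot 3; G skipped; I skipped.
4 of 9 scheduled.

4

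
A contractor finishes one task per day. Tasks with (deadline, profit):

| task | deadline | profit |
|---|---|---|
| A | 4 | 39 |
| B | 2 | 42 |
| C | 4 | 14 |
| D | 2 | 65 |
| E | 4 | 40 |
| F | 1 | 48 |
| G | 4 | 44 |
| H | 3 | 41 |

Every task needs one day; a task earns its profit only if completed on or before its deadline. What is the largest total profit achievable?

198

Take jobs in profit order; each goes to the latest open slot no later than its deadline.
Profit order: D=65 F=48 G=44 B=42 H=41 E=40 A=39 C=14
Assign: D→slot 2, F→slot 1, G→slot 4, B skipped, H→slot 3, E skipped, A skipped, C skipped.
Slots: [1:F] [2:D] [3:H] [4:G]
Profit = 48 + 65 + 41 + 44 = 198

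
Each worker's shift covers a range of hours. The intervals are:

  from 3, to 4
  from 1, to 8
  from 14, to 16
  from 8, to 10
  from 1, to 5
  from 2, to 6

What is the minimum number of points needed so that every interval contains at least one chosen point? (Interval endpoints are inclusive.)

Sorted: [3,4] [1,5] [2,6] [1,8] [8,10] [14,16]
{[3,4],[1,5],[2,6],[1,8]} hit by 4; {[8,10]} hit by 10; {[14,16]} hit by 16.
Points: 4, 10, 16 (3 total).

3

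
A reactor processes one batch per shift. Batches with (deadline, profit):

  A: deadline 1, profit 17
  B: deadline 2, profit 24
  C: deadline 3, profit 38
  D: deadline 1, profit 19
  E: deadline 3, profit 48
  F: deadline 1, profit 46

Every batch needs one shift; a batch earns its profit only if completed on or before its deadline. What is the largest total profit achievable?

132

Sort by profit descending; place each in the latest free slot ≤ its deadline.
By profit: E(d3,48), F(d1,46), C(d3,38), B(d2,24), D(d1,19), A(d1,17)
E→slot 3; F→slot 1; C→slot 2; B skipped; D skipped; A skipped.
Profit = 46 + 38 + 48 = 132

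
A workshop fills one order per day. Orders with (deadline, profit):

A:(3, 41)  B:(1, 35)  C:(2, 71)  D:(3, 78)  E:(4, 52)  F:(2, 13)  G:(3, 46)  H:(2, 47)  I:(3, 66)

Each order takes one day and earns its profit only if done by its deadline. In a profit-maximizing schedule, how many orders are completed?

4

By profit: D(d3,78), C(d2,71), I(d3,66), E(d4,52), H(d2,47), G(d3,46), A(d3,41), B(d1,35), F(d2,13)
D→slot 3; C→slot 2; I→slot 1; E→slot 4; H skipped; G skipped; A skipped; B skipped; F skipped.
4 of 9 scheduled.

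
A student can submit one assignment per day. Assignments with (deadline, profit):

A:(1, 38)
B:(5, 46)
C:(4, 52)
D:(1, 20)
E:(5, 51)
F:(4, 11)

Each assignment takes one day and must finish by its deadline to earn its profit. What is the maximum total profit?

Profit order: C=52 E=51 B=46 A=38 D=20 F=11
Assign: C→slot 4, E→slot 5, B→slot 3, A→slot 1, D skipped, F→slot 2.
Slots: [1:A] [2:F] [3:B] [4:C] [5:E]
Profit = 38 + 11 + 46 + 52 + 51 = 198

198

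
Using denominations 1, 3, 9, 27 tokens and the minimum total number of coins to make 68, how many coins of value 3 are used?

1

Greedy: take as many of the largest coin as possible, then repeat with the remainder.
68 = 2×27 + 1×9 + 1×3 + 2×1
Count of 3: 1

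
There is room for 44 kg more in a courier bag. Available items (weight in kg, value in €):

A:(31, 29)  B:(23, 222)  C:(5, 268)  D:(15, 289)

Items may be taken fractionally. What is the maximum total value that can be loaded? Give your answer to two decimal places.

779.94

Greedy by value/weight ratio, highest first.
Order: C (268/5=53.60) > D (289/15=19.27) > B (222/23=9.65) > A (29/31=0.94)
Fill: take C (5 @ 268) → take D (15 @ 289) → take B (23 @ 222) → take 1/31 of A → 0.94; 44/44 used.
Total value = 779.94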